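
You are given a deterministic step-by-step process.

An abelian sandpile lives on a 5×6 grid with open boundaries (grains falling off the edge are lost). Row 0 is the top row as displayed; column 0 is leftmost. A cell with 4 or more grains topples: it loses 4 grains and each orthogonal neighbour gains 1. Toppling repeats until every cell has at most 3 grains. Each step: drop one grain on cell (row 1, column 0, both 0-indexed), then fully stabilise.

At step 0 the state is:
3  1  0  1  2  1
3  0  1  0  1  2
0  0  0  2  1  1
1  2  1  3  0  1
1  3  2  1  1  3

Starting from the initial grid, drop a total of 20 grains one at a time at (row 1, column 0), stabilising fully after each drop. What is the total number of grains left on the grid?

46

0) 3  1  0  1  2  1
3  0  1  0  1  2
0  0  0  2  1  1
1  2  1  3  0  1
1  3  2  1  1  3
1) 0  2  0  1  2  1
1  1  1  0  1  2
1  0  0  2  1  1
1  2  1  3  0  1
1  3  2  1  1  3
2) 0  2  0  1  2  1
2  1  1  0  1  2
1  0  0  2  1  1
1  2  1  3  0  1
1  3  2  1  1  3
3) 0  2  0  1  2  1
3  1  1  0  1  2
1  0  0  2  1  1
1  2  1  3  0  1
1  3  2  1  1  3
4) 1  2  0  1  2  1
0  2  1  0  1  2
2  0  0  2  1  1
1  2  1  3  0  1
1  3  2  1  1  3
5) 1  2  0  1  2  1
1  2  1  0  1  2
2  0  0  2  1  1
1  2  1  3  0  1
1  3  2  1  1  3
6) 1  2  0  1  2  1
2  2  1  0  1  2
2  0  0  2  1  1
1  2  1  3  0  1
1  3  2  1  1  3
7) 1  2  0  1  2  1
3  2  1  0  1  2
2  0  0  2  1  1
1  2  1  3  0  1
1  3  2  1  1  3
8) 2  2  0  1  2  1
0  3  1  0  1  2
3  0  0  2  1  1
1  2  1  3  0  1
1  3  2  1  1  3
9) 2  2  0  1  2  1
1  3  1  0  1  2
3  0  0  2  1  1
1  2  1  3  0  1
1  3  2  1  1  3
10) 2  2  0  1  2  1
2  3  1  0  1  2
3  0  0  2  1  1
1  2  1  3  0  1
1  3  2  1  1  3
11) 2  2  0  1  2  1
3  3  1  0  1  2
3  0  0  2  1  1
1  2  1  3  0  1
1  3  2  1  1  3
12) 3  3  0  1  2  1
2  0  2  0  1  2
0  2  0  2  1  1
2  2  1  3  0  1
1  3  2  1  1  3
13) 3  3  0  1  2  1
3  0  2  0  1  2
0  2  0  2  1  1
2  2  1  3  0  1
1  3  2  1  1  3
14) 1  0  1  1  2  1
1  2  2  0  1  2
1  2  0  2  1  1
2  2  1  3  0  1
1  3  2  1  1  3
15) 1  0  1  1  2  1
2  2  2  0  1  2
1  2  0  2  1  1
2  2  1  3  0  1
1  3  2  1  1  3
16) 1  0  1  1  2  1
3  2  2  0  1  2
1  2  0  2  1  1
2  2  1  3  0  1
1  3  2  1  1  3
17) 2  0  1  1  2  1
0  3  2  0  1  2
2  2  0  2  1  1
2  2  1  3  0  1
1  3  2  1  1  3
18) 2  0  1  1  2  1
1  3  2  0  1  2
2  2  0  2  1  1
2  2  1  3  0  1
1  3  2  1  1  3
19) 2  0  1  1  2  1
2  3  2  0  1  2
2  2  0  2  1  1
2  2  1  3  0  1
1  3  2  1  1  3
20) 2  0  1  1  2  1
3  3  2  0  1  2
2  2  0  2  1  1
2  2  1  3  0  1
1  3  2  1  1  3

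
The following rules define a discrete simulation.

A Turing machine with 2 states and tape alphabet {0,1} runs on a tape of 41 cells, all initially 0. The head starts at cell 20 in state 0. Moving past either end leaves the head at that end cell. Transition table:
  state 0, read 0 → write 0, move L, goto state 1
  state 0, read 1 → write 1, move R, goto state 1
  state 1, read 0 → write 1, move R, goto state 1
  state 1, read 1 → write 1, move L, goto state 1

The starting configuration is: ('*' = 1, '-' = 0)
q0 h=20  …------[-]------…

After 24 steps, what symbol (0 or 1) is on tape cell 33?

k=0  q0 h=20  …------[-]------…
k=1  q1 h=19  …------[-]------…
k=2  q1 h=20  …-----*[-]------…
k=3  q1 h=21  …----**[-]------…
k=4  q1 h=22  …---***[-]------…
k=5  q1 h=23  …--****[-]------…
k=6  q1 h=24  …-*****[-]------…
k=7  q1 h=25  …******[-]------…
k=8  q1 h=26  …******[-]------…
k=9  q1 h=27  …******[-]------…
k=10  q1 h=28  …******[-]------…
k=11  q1 h=29  …******[-]------…
k=12  q1 h=30  …******[-]------…
k=13  q1 h=31  …******[-]------…
k=14  q1 h=32  …******[-]------…
k=15  q1 h=33  …******[-]------…
k=16  q1 h=34  …******[-]------|
k=17  q1 h=35  …******[-]-----|
k=18  q1 h=36  …******[-]----|
k=19  q1 h=37  …******[-]---|
k=20  q1 h=38  …******[-]--|
k=21  q1 h=39  …******[-]-|
k=22  q1 h=40  …******[-]|
k=23  q1 h=40  …******[*]|
k=24  q1 h=39  …******[*]*|

1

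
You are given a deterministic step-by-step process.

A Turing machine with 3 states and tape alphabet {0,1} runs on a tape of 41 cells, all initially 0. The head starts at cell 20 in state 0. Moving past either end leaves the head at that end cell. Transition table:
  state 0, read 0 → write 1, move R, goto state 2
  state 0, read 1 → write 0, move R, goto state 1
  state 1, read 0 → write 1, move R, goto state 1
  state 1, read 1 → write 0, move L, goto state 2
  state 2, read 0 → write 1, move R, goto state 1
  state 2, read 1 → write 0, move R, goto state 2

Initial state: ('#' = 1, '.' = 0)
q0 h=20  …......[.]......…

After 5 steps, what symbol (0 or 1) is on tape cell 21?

k=0  q0 h=20  …......[.]......…
k=1  q2 h=21  ….....#[.]......…
k=2  q1 h=22  …....##[.]......…
k=3  q1 h=23  …...###[.]......…
k=4  q1 h=24  …..####[.]......…
k=5  q1 h=25  ….#####[.]......…

1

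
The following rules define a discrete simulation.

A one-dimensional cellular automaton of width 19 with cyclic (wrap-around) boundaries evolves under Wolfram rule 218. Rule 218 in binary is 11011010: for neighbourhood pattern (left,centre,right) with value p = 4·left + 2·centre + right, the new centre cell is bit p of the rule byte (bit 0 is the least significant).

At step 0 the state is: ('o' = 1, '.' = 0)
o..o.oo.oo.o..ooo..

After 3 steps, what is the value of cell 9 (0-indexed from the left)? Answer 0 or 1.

1

gen 0: o..o.oo.oo.o..ooo..
gen 1: .oo..oo.oo..ooooooo
gen 2: .oooooo.ooooooooooo
gen 3: .oooooo.ooooooooooo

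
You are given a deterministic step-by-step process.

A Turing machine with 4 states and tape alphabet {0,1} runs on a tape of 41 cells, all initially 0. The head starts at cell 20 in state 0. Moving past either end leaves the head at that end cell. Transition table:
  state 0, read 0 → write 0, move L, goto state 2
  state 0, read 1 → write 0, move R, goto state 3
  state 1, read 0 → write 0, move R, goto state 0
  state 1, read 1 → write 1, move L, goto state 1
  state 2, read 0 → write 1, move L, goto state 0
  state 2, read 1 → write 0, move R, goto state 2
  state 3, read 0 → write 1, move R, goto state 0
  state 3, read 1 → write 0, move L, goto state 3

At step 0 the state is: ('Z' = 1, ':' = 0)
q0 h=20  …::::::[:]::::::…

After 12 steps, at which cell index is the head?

0) q0 h=20  …::::::[:]::::::…
1) q2 h=19  …::::::[:]::::::…
2) q0 h=18  …::::::[:]Z:::::…
3) q2 h=17  …::::::[:]:Z::::…
4) q0 h=16  …::::::[:]Z:Z:::…
5) q2 h=15  …::::::[:]:Z:Z::…
6) q0 h=14  …::::::[:]Z:Z:Z:…
7) q2 h=13  …::::::[:]:Z:Z:Z…
8) q0 h=12  …::::::[:]Z:Z:Z:…
9) q2 h=11  …::::::[:]:Z:Z:Z…
10) q0 h=10  …::::::[:]Z:Z:Z:…
11) q2 h= 9  …::::::[:]:Z:Z:Z…
12) q0 h= 8  …::::::[:]Z:Z:Z:…

8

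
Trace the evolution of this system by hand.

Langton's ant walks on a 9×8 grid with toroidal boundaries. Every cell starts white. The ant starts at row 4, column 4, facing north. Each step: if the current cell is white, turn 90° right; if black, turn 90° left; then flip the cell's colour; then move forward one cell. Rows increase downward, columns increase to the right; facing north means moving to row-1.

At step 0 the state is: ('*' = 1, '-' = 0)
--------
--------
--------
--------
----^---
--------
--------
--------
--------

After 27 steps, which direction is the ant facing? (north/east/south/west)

west

step 0: --------
--------
--------
--------
----^---
--------
--------
--------
--------
step 1: --------
--------
--------
--------
----*>--
--------
--------
--------
--------
step 2: --------
--------
--------
--------
----**--
-----v--
--------
--------
--------
step 3: --------
--------
--------
--------
----**--
----<*--
--------
--------
--------
step 4: --------
--------
--------
--------
----^*--
----**--
--------
--------
--------
step 5: --------
--------
--------
--------
---<-*--
----**--
--------
--------
--------
step 6: --------
--------
--------
---^----
---*-*--
----**--
--------
--------
--------
step 7: --------
--------
--------
---*>---
---*-*--
----**--
--------
--------
--------
step 8: --------
--------
--------
---**---
---*v*--
----**--
--------
--------
--------
step 9: --------
--------
--------
---**---
---<**--
----**--
--------
--------
--------
step 10: --------
--------
--------
---**---
----**--
---v**--
--------
--------
--------
step 11: --------
--------
--------
---**---
----**--
--<***--
--------
--------
--------
step 12: --------
--------
--------
---**---
--^-**--
--****--
--------
--------
--------
step 13: --------
--------
--------
---**---
--*>**--
--****--
--------
--------
--------
step 14: --------
--------
--------
---**---
--****--
--*v**--
--------
--------
--------
step 15: --------
--------
--------
---**---
--****--
--*->*--
--------
--------
--------
step 16: --------
--------
--------
---**---
--**^*--
--*--*--
--------
--------
--------
step 17: --------
--------
--------
---**---
--*<-*--
--*--*--
--------
--------
--------
step 18: --------
--------
--------
---**---
--*--*--
--*v-*--
--------
--------
--------
step 19: --------
--------
--------
---**---
--*--*--
--<*-*--
--------
--------
--------
step 20: --------
--------
--------
---**---
--*--*--
---*-*--
--v-----
--------
--------
step 21: --------
--------
--------
---**---
--*--*--
---*-*--
-<*-----
--------
--------
step 22: --------
--------
--------
---**---
--*--*--
-^-*-*--
-**-----
--------
--------
step 23: --------
--------
--------
---**---
--*--*--
-*>*-*--
-**-----
--------
--------
step 24: --------
--------
--------
---**---
--*--*--
-***-*--
-*v-----
--------
--------
step 25: --------
--------
--------
---**---
--*--*--
-***-*--
-*->----
--------
--------
step 26: --------
--------
--------
---**---
--*--*--
-***-*--
-*-*----
---v----
--------
step 27: --------
--------
--------
---**---
--*--*--
-***-*--
-*-*----
--<*----
--------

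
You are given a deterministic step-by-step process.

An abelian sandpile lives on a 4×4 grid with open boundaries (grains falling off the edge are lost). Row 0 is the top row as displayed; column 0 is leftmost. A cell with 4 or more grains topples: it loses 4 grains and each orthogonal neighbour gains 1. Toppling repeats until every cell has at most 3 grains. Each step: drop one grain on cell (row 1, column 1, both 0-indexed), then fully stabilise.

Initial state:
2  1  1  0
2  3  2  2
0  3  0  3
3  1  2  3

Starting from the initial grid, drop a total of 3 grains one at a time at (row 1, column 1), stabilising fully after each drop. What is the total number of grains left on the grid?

31

0) 2  1  1  0
2  3  2  2
0  3  0  3
3  1  2  3
1) 2  2  1  0
3  1  3  2
1  0  1  3
3  2  2  3
2) 2  2  1  0
3  2  3  2
1  0  1  3
3  2  2  3
3) 2  2  1  0
3  3  3  2
1  0  1  3
3  2  2  3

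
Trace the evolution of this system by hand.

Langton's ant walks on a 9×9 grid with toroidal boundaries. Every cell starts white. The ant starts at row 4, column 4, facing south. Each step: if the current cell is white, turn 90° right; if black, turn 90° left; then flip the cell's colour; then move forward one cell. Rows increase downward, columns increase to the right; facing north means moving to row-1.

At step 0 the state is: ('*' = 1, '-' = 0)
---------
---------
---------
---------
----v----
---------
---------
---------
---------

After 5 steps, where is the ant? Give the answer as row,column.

0) ---------
---------
---------
---------
----v----
---------
---------
---------
---------
1) ---------
---------
---------
---------
---<*----
---------
---------
---------
---------
2) ---------
---------
---------
---^-----
---**----
---------
---------
---------
---------
3) ---------
---------
---------
---*>----
---**----
---------
---------
---------
---------
4) ---------
---------
---------
---**----
---*v----
---------
---------
---------
---------
5) ---------
---------
---------
---**----
---*->---
---------
---------
---------
---------

4,5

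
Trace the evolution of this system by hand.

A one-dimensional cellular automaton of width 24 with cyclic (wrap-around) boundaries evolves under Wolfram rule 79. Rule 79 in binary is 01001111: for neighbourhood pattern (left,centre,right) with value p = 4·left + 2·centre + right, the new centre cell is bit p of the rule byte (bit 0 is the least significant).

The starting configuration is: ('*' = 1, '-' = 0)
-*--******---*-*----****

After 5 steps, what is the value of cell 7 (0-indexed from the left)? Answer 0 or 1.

[0] -*--******---*-*----****
[1] -*-**----*-***-*-****--*
[2] -*-**-****-*-*-*-*--*-**
[3] -*-**-*--*-*-*-*-*-**-**
[4] -*-**-*-**-*-*-*-*-**-**
[5] -*-**-*-**-*-*-*-*-**-**

0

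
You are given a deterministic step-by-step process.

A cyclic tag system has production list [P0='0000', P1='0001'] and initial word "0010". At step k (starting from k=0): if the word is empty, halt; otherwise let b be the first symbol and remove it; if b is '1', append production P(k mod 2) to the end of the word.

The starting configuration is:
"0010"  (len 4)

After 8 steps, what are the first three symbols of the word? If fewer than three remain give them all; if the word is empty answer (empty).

t=0: "0010"  (len 4)
t=1: "010"  (len 3)
t=2: "10"  (len 2)
t=3: "00000"  (len 5)
t=4: "0000"  (len 4)
t=5: "000"  (len 3)
t=6: "00"  (len 2)
t=7: "0"  (len 1)
t=8: (halted — word empty)

(empty)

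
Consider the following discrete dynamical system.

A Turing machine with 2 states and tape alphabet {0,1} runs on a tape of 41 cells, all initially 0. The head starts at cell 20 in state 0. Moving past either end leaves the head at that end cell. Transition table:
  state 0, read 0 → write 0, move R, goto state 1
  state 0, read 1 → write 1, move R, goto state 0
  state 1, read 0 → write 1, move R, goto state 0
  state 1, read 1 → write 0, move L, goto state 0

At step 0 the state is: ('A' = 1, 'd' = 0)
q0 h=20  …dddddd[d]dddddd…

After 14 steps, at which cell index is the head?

[0] q0 h=20  …dddddd[d]dddddd…
[1] q1 h=21  …dddddd[d]dddddd…
[2] q0 h=22  …dddddA[d]dddddd…
[3] q1 h=23  …ddddAd[d]dddddd…
[4] q0 h=24  …dddAdA[d]dddddd…
[5] q1 h=25  …ddAdAd[d]dddddd…
[6] q0 h=26  …dAdAdA[d]dddddd…
[7] q1 h=27  …AdAdAd[d]dddddd…
[8] q0 h=28  …dAdAdA[d]dddddd…
[9] q1 h=29  …AdAdAd[d]dddddd…
[10] q0 h=30  …dAdAdA[d]dddddd…
[11] q1 h=31  …AdAdAd[d]dddddd…
[12] q0 h=32  …dAdAdA[d]dddddd…
[13] q1 h=33  …AdAdAd[d]dddddd…
[14] q0 h=34  …dAdAdA[d]dddddd|

34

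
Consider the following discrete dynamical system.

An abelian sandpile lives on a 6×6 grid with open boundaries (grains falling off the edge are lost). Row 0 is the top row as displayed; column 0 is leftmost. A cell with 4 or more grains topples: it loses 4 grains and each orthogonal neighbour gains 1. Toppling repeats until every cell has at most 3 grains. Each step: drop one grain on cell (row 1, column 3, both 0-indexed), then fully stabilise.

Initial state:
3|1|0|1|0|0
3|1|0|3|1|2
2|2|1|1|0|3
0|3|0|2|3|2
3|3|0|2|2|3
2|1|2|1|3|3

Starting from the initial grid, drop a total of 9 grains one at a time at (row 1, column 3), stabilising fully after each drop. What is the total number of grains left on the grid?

67

k=0  3|1|0|1|0|0
3|1|0|3|1|2
2|2|1|1|0|3
0|3|0|2|3|2
3|3|0|2|2|3
2|1|2|1|3|3
k=1  3|1|0|2|0|0
3|1|1|0|2|2
2|2|1|2|0|3
0|3|0|2|3|2
3|3|0|2|2|3
2|1|2|1|3|3
k=2  3|1|0|2|0|0
3|1|1|1|2|2
2|2|1|2|0|3
0|3|0|2|3|2
3|3|0|2|2|3
2|1|2|1|3|3
k=3  3|1|0|2|0|0
3|1|1|2|2|2
2|2|1|2|0|3
0|3|0|2|3|2
3|3|0|2|2|3
2|1|2|1|3|3
k=4  3|1|0|2|0|0
3|1|1|3|2|2
2|2|1|2|0|3
0|3|0|2|3|2
3|3|0|2|2|3
2|1|2|1|3|3
k=5  3|1|0|3|0|0
3|1|2|0|3|2
2|2|1|3|0|3
0|3|0|2|3|2
3|3|0|2|2|3
2|1|2|1|3|3
k=6  3|1|0|3|0|0
3|1|2|1|3|2
2|2|1|3|0|3
0|3|0|2|3|2
3|3|0|2|2|3
2|1|2|1|3|3
k=7  3|1|0|3|0|0
3|1|2|2|3|2
2|2|1|3|0|3
0|3|0|2|3|2
3|3|0|2|2|3
2|1|2|1|3|3
k=8  3|1|0|3|0|0
3|1|2|3|3|2
2|2|1|3|0|3
0|3|0|2|3|2
3|3|0|2|2|3
2|1|2|1|3|3
k=9  3|1|1|0|2|0
3|1|3|3|0|3
2|2|2|0|2|3
0|3|0|3|3|2
3|3|0|2|2|3
2|1|2|1|3|3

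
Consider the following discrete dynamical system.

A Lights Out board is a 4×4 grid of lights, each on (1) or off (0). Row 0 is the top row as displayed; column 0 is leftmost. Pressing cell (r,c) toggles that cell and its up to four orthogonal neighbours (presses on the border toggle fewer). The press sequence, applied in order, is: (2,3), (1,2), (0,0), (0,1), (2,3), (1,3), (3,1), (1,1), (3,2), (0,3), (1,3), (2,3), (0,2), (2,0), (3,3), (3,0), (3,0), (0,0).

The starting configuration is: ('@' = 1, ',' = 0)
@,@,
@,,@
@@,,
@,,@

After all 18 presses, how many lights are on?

k=0  @,@,
@,,@
@@,,
@,,@
k=1  @,@,
@,,,
@@@@
@,,,
k=2  @,,,
@@@@
@@,@
@,,,
k=3  ,@,,
,@@@
@@,@
@,,,
k=4  @,@,
,,@@
@@,@
@,,,
k=5  @,@,
,,@,
@@@,
@,,@
k=6  @,@@
,,,@
@@@@
@,,@
k=7  @,@@
,,,@
@,@@
,@@@
k=8  @@@@
@@@@
@@@@
,@@@
k=9  @@@@
@@@@
@@,@
,,,,
k=10  @@,,
@@@,
@@,@
,,,,
k=11  @@,@
@@,@
@@,,
,,,,
k=12  @@,@
@@,,
@@@@
,,,@
k=13  @,@,
@@@,
@@@@
,,,@
k=14  @,@,
,@@,
,,@@
@,,@
k=15  @,@,
,@@,
,,@,
@,@,
k=16  @,@,
,@@,
@,@,
,@@,
k=17  @,@,
,@@,
,,@,
@,@,
k=18  ,@@,
@@@,
,,@,
@,@,

8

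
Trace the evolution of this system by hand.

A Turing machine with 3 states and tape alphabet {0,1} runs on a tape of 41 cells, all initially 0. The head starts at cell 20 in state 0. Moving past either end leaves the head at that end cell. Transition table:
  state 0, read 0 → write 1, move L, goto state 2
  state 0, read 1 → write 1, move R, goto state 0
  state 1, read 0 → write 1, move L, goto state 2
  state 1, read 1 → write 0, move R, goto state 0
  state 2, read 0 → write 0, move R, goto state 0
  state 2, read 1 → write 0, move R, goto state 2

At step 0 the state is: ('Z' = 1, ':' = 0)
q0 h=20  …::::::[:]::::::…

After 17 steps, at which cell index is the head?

27

k=0  q0 h=20  …::::::[:]::::::…
k=1  q2 h=19  …::::::[:]Z:::::…
k=2  q0 h=20  …::::::[Z]::::::…
k=3  q0 h=21  …:::::Z[:]::::::…
k=4  q2 h=20  …::::::[Z]Z:::::…
k=5  q2 h=21  …::::::[Z]::::::…
k=6  q2 h=22  …::::::[:]::::::…
k=7  q0 h=23  …::::::[:]::::::…
k=8  q2 h=22  …::::::[:]Z:::::…
k=9  q0 h=23  …::::::[Z]::::::…
k=10  q0 h=24  …:::::Z[:]::::::…
k=11  q2 h=23  …::::::[Z]Z:::::…
k=12  q2 h=24  …::::::[Z]::::::…
k=13  q2 h=25  …::::::[:]::::::…
k=14  q0 h=26  …::::::[:]::::::…
k=15  q2 h=25  …::::::[:]Z:::::…
k=16  q0 h=26  …::::::[Z]::::::…
k=17  q0 h=27  …:::::Z[:]::::::…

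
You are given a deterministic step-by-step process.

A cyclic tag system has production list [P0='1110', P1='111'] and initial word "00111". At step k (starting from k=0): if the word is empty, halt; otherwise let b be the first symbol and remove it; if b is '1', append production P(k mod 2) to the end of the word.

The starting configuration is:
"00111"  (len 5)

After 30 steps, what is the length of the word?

step 0: "00111"  (len 5)
step 1: "0111"  (len 4)
step 2: "111"  (len 3)
step 3: "111110"  (len 6)
step 4: "11110111"  (len 8)
step 5: "11101111110"  (len 11)
step 6: "1101111110111"  (len 13)
step 7: "1011111101111110"  (len 16)
step 8: "011111101111110111"  (len 18)
step 9: "11111101111110111"  (len 17)
step 10: "1111101111110111111"  (len 19)
step 11: "1111011111101111111110"  (len 22)
step 12: "111011111101111111110111"  (len 24)
step 13: "110111111011111111101111110"  (len 27)
step 14: "10111111011111111101111110111"  (len 29)
step 15: "01111110111111111011111101111110"  (len 32)
step 16: "1111110111111111011111101111110"  (len 31)
step 17: "1111101111111110111111011111101110"  (len 34)
step 18: "111101111111110111111011111101110111"  (len 36)
step 19: "111011111111101111110111111011101111110"  (len 39)
step 20: "11011111111101111110111111011101111110111"  (len 41)
step 21: "10111111111011111101111110111011111101111110"  (len 44)
step 22: "0111111111011111101111110111011111101111110111"  (len 46)
step 23: "111111111011111101111110111011111101111110111"  (len 45)
step 24: "11111111011111101111110111011111101111110111111"  (len 47)
step 25: "11111110111111011111101110111111011111101111111110"  (len 50)
step 26: "1111110111111011111101110111111011111101111111110111"  (len 52)
step 27: "1111101111110111111011101111110111111011111111101111110"  (len 55)
step 28: "111101111110111111011101111110111111011111111101111110111"  (len 57)
step 29: "111011111101111110111011111101111110111111111011111101111110"  (len 60)
step 30: "11011111101111110111011111101111110111111111011111101111110111"  (len 62)

62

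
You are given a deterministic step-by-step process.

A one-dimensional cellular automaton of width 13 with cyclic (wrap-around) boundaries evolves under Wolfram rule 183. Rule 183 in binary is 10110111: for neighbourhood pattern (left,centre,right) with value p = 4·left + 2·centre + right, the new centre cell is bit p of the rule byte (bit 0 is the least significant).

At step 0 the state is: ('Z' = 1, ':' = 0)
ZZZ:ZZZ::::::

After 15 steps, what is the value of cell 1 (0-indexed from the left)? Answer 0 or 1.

0) ZZZ:ZZZ::::::
1) :Z:Z:Z:ZZZZZZ
2) ZZZZZZZ:ZZZZ:
3) :ZZZZZ:Z:ZZ:Z
4) Z:ZZZ:ZZZ::ZZ
5) :Z:Z:Z:Z:ZZ:Z
6) ZZZZZZZZZ::ZZ
7) ZZZZZZZZ:ZZ:Z
8) ZZZZZZZ:Z::Z:
9) :ZZZZZ:ZZZZZZ
10) Z:ZZZ:Z:ZZZZ:
11) ZZ:Z:ZZZ:ZZ:Z
12) Z:ZZZ:Z:Z::Z:
13) ZZ:Z:ZZZZZZZZ
14) Z:ZZZ:ZZZZZZZ
15) :Z:Z:Z:ZZZZZZ

1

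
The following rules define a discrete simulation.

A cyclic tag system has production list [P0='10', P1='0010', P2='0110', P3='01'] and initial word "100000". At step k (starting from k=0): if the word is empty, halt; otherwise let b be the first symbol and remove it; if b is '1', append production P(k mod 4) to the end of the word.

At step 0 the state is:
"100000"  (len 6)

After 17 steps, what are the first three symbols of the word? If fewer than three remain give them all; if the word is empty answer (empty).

110

gen 0: "100000"  (len 6)
gen 1: "0000010"  (len 7)
gen 2: "000010"  (len 6)
gen 3: "00010"  (len 5)
gen 4: "0010"  (len 4)
gen 5: "010"  (len 3)
gen 6: "10"  (len 2)
gen 7: "00110"  (len 5)
gen 8: "0110"  (len 4)
gen 9: "110"  (len 3)
gen 10: "100010"  (len 6)
gen 11: "000100110"  (len 9)
gen 12: "00100110"  (len 8)
gen 13: "0100110"  (len 7)
gen 14: "100110"  (len 6)
gen 15: "001100110"  (len 9)
gen 16: "01100110"  (len 8)
gen 17: "1100110"  (len 7)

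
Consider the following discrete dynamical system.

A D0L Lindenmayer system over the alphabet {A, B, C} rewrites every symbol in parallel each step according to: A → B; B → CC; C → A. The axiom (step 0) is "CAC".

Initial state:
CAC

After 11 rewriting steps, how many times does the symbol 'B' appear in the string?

16

k=0  CAC
k=1  ABA
k=2  BCCB
k=3  CCAACC
k=4  AABBAA
k=5  BBCCCCBB
k=6  CCCCAAAACCCC
k=7  AAAABBBBAAAA
k=8  BBBBCCCCCCCCBBBB
k=9  CCCCCCCCAAAAAAAACCCCCCCC
k=10  AAAAAAAABBBBBBBBAAAAAAAA
k=11  BBBBBBBBCCCCCCCCCCCCCCCCBBBBBBBB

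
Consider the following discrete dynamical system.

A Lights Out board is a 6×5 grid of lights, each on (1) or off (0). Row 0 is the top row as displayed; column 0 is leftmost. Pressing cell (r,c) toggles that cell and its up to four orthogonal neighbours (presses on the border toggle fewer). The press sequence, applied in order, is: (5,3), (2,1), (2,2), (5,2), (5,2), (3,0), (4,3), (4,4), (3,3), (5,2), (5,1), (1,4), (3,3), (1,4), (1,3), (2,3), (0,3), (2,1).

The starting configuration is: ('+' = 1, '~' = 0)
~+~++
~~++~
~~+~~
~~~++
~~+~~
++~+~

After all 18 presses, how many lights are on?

20

0) ~+~++
~~++~
~~+~~
~~~++
~~+~~
++~+~
1) ~+~++
~~++~
~~+~~
~~~++
~~++~
+++~+
2) ~+~++
~+++~
++~~~
~+~++
~~++~
+++~+
3) ~+~++
~+~+~
+~++~
~++++
~~++~
+++~+
4) ~+~++
~+~+~
+~++~
~++++
~~~+~
+~~++
5) ~+~++
~+~+~
+~++~
~++++
~~++~
+++~+
6) ~+~++
~+~+~
~~++~
+~+++
+~++~
+++~+
7) ~+~++
~+~+~
~~++~
+~+~+
+~~~+
+++++
8) ~+~++
~+~+~
~~++~
+~+~~
+~~+~
++++~
9) ~+~++
~+~+~
~~+~~
+~~++
+~~~~
++++~
10) ~+~++
~+~+~
~~+~~
+~~++
+~+~~
+~~~~
11) ~+~++
~+~+~
~~+~~
+~~++
+++~~
~++~~
12) ~+~+~
~+~~+
~~+~+
+~~++
+++~~
~++~~
13) ~+~+~
~+~~+
~~+++
+~+~~
++++~
~++~~
14) ~+~++
~+~+~
~~++~
+~+~~
++++~
~++~~
15) ~+~~+
~++~+
~~+~~
+~+~~
++++~
~++~~
16) ~+~~+
~++++
~~~++
+~++~
++++~
~++~~
17) ~+++~
~++~+
~~~++
+~++~
++++~
~++~~
18) ~+++~
~~+~+
+++++
++++~
++++~
~++~~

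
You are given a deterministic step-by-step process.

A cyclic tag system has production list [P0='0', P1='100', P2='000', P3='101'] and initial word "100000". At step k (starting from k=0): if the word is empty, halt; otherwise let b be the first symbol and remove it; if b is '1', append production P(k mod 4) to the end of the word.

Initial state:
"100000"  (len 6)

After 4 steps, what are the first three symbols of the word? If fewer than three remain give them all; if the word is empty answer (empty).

t=0: "100000"  (len 6)
t=1: "000000"  (len 6)
t=2: "00000"  (len 5)
t=3: "0000"  (len 4)
t=4: "000"  (len 3)

000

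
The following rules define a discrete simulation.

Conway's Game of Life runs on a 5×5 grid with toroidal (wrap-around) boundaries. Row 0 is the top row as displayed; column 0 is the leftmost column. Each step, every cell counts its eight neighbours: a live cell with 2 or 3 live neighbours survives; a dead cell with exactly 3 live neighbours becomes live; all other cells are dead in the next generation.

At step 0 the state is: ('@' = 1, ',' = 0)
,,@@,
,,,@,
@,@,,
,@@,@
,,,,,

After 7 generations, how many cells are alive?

20

k=0  ,,@@,
,,,@,
@,@,,
,@@,@
,,,,,
k=1  ,,@@,
,@,@@
@,@,@
@@@@,
,@,,,
k=2  @@,@@
,@,,,
,,,,,
,,,@,
@,,,@
k=3  ,@@@,
,@@,@
,,,,,
,,,,@
,@@,,
k=4  ,,,,,
@@,,,
@,,@,
,,,,,
@@,,,
k=5  ,,,,,
@@,,@
@@,,@
@@,,@
,,,,,
k=6  @,,,,
,@,,@
,,@@,
,@,,@
@,,,,
k=7  @@,,@
@@@@@
,@@@@
@@@@@
@@,,@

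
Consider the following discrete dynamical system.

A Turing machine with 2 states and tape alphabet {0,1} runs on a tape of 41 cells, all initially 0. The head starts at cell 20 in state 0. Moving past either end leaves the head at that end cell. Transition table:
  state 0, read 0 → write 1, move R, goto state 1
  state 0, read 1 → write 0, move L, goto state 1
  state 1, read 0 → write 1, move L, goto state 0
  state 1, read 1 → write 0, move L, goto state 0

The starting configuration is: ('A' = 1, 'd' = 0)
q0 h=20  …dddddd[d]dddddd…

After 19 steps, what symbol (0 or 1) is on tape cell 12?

0

[0] q0 h=20  …dddddd[d]dddddd…
[1] q1 h=21  …dddddA[d]dddddd…
[2] q0 h=20  …dddddd[A]Addddd…
[3] q1 h=19  …dddddd[d]dAdddd…
[4] q0 h=18  …dddddd[d]AdAddd…
[5] q1 h=19  …dddddA[A]dAdddd…
[6] q0 h=18  …dddddd[A]ddAddd…
[7] q1 h=17  …dddddd[d]dddAdd…
[8] q0 h=16  …dddddd[d]AdddAd…
[9] q1 h=17  …dddddA[A]dddAdd…
[10] q0 h=16  …dddddd[A]ddddAd…
[11] q1 h=15  …dddddd[d]dddddA…
[12] q0 h=14  …dddddd[d]Addddd…
[13] q1 h=15  …dddddA[A]dddddA…
[14] q0 h=14  …dddddd[A]dddddd…
[15] q1 h=13  …dddddd[d]dddddd…
[16] q0 h=12  …dddddd[d]Addddd…
[17] q1 h=13  …dddddA[A]dddddd…
[18] q0 h=12  …dddddd[A]dddddd…
[19] q1 h=11  …dddddd[d]dddddd…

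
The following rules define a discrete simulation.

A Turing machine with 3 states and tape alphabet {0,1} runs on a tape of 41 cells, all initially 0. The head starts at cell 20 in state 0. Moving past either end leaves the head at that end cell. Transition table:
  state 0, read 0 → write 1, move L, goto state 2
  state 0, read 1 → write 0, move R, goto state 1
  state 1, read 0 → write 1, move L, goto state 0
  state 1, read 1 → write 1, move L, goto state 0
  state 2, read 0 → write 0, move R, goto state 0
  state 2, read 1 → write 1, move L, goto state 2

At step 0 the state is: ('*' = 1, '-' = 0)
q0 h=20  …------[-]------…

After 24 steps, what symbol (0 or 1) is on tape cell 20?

0

step 0: q0 h=20  …------[-]------…
step 1: q2 h=19  …------[-]*-----…
step 2: q0 h=20  …------[*]------…
step 3: q1 h=21  …------[-]------…
step 4: q0 h=20  …------[-]*-----…
step 5: q2 h=19  …------[-]**----…
step 6: q0 h=20  …------[*]*-----…
step 7: q1 h=21  …------[*]------…
step 8: q0 h=20  …------[-]*-----…
step 9: q2 h=19  …------[-]**----…
step 10: q0 h=20  …------[*]*-----…
step 11: q1 h=21  …------[*]------…
step 12: q0 h=20  …------[-]*-----…
step 13: q2 h=19  …------[-]**----…
step 14: q0 h=20  …------[*]*-----…
step 15: q1 h=21  …------[*]------…
step 16: q0 h=20  …------[-]*-----…
step 17: q2 h=19  …------[-]**----…
step 18: q0 h=20  …------[*]*-----…
step 19: q1 h=21  …------[*]------…
step 20: q0 h=20  …------[-]*-----…
step 21: q2 h=19  …------[-]**----…
step 22: q0 h=20  …------[*]*-----…
step 23: q1 h=21  …------[*]------…
step 24: q0 h=20  …------[-]*-----…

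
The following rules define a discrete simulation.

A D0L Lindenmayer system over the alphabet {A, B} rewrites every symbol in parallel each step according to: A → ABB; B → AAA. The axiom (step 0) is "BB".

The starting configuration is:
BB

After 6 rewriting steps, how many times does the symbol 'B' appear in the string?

gen 0: BB
gen 1: AAAAAA
gen 2: ABBABBABBABBABBABB
gen 3: ABBAAAAAAABBAAAAAAABBAAAAAAABBAAAAAAABBAAAAAAABBAAAAAA
gen 4: ABBAAAAAAABBABBABBABBABBABBABBAAAAAAABBABBABBABBABBABBABBA…BABBABBAAAAAAABBABBABBABBABBABBABBAAAAAAABBABBABBABBABBABB  (len 162)
gen 5: ABBAAAAAAABBABBABBABBABBABBABBAAAAAAABBAAAAAAABBAAAAAAABBA…BABBABBAAAAAAABBAAAAAAABBAAAAAAABBAAAAAAABBAAAAAAABBAAAAAA  (len 486)
gen 6: ABBAAAAAAABBABBABBABBABBABBABBAAAAAAABBAAAAAAABBAAAAAAABBA…BABBABBAAAAAAABBABBABBABBABBABBABBAAAAAAABBABBABBABBABBABB  (len 1458)

660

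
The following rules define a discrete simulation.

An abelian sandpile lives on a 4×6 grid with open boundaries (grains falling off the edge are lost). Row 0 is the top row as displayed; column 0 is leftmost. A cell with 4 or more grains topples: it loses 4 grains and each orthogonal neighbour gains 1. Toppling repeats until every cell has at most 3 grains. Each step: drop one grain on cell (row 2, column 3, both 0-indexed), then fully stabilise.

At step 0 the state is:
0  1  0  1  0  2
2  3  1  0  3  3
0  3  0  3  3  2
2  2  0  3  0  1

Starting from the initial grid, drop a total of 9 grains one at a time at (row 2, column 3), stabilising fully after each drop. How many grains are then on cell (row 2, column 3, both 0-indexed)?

0) 0  1  0  1  0  2
2  3  1  0  3  3
0  3  0  3  3  2
2  2  0  3  0  1
1) 0  1  0  1  1  3
2  3  1  2  1  1
0  3  1  2  2  0
2  2  1  0  2  2
2) 0  1  0  1  1  3
2  3  1  2  1  1
0  3  1  3  2  0
2  2  1  0  2  2
3) 0  1  0  1  1  3
2  3  1  3  1  1
0  3  2  0  3  0
2  2  1  1  2  2
4) 0  1  0  1  1  3
2  3  1  3  1  1
0  3  2  1  3  0
2  2  1  1  2  2
5) 0  1  0  1  1  3
2  3  1  3  1  1
0  3  2  2  3  0
2  2  1  1  2  2
6) 0  1  0  1  1  3
2  3  1  3  1  1
0  3  2  3  3  0
2  2  1  1  2  2
7) 0  1  0  2  1  3
2  3  2  0  3  1
0  3  3  2  0  1
2  2  1  2  3  2
8) 0  1  0  2  1  3
2  3  2  0  3  1
0  3  3  3  0  1
2  2  1  2  3  2
9) 0  2  1  2  1  3
3  1  0  2  3  1
1  1  2  1  1  1
2  3  2  3  3  2

1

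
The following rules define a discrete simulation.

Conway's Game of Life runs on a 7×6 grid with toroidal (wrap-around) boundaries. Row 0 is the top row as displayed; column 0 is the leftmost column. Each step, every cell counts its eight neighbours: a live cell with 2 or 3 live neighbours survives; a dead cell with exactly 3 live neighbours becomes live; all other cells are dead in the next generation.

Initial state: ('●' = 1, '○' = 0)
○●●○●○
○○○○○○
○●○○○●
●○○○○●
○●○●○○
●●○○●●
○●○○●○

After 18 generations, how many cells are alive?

6

0) ○●●○●○
○○○○○○
○●○○○●
●○○○○●
○●○●○○
●●○○●●
○●○○●○
1) ○●●●○○
●●●○○○
○○○○○●
○●●○●●
○●●○○○
○●○●●●
○○○○●○
2) ●○○●○○
●○○●○○
○○○●●●
○●●●●●
○○○○○○
●●○●●●
●●○○○●
3) ○○●○●○
●○●●○○
○●○○○○
●○●○○●
○○○○○○
○●●○●○
○○○●○○
4) ○●●○●○
○○●●○○
○○○●○●
●●○○○○
●○●●○●
○○●●○○
○●○○●○
5) ○●○○●○
○●○○○○
●●○●●○
○●○●○○
●○○●●●
●○○○○●
○●○○●○
6) ●●●○○○
○●○●●●
●●○●●○
○●○○○○
○●●●○○
○●○●○○
○●○○●○
7) ○○○○○○
○○○○○○
○●○●○○
○○○○●○
●●○●○○
●●○●●○
○○○●○○
8) ○○○○○○
○○○○○○
○○○○○○
●●○●●○
●●○●○○
●●○●●●
○○●●●○
9) ○○○●○○
○○○○○○
○○○○○○
●●○●●●
○○○○○○
○○○○○○
●●●○○○
10) ○●●○○○
○○○○○○
●○○○●●
●○○○●●
●○○○●●
○●○○○○
○●●○○○
11) ○●●○○○
●●○○○●
●○○○●○
○●○●○○
○●○○●○
○●●○○●
●○○○○○
12) ○○●○○●
○○●○○●
○○●○●○
●●●●●●
○●○●●○
○●●○○●
●○○○○○
13) ●●○○○●
○●●○●●
○○○○○○
●○○○○○
○○○○○○
○●●●●●
●○●○○●
14) ○○○●○○
○●●○●●
●●○○○●
○○○○○○
●●●●●●
○●●●●●
○○○○○○
15) ○○●●●○
○●●●●●
○●●○●●
○○○●○○
○○○○○○
○○○○○○
○○○○○○
16) ○●○○○●
○○○○○○
○●○○○●
○○●●●○
○○○○○○
○○○○○○
○○○●○○
17) ○○○○○○
○○○○○○
○○●●●○
○○●●●○
○○○●○○
○○○○○○
○○○○○○
18) ○○○○○○
○○○●○○
○○●○●○
○○○○○○
○○●●●○
○○○○○○
○○○○○○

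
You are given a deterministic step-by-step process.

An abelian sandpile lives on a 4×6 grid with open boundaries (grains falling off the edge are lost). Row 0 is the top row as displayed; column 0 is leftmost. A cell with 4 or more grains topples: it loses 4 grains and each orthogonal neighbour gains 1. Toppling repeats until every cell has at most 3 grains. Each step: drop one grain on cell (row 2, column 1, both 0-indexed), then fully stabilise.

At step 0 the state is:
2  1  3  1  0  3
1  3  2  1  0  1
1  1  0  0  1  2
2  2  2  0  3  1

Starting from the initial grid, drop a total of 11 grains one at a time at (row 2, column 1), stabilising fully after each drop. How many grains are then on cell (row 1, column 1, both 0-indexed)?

2

0) 2  1  3  1  0  3
1  3  2  1  0  1
1  1  0  0  1  2
2  2  2  0  3  1
1) 2  1  3  1  0  3
1  3  2  1  0  1
1  2  0  0  1  2
2  2  2  0  3  1
2) 2  1  3  1  0  3
1  3  2  1  0  1
1  3  0  0  1  2
2  2  2  0  3  1
3) 2  2  3  1  0  3
2  0  3  1  0  1
2  1  1  0  1  2
2  3  2  0  3  1
4) 2  2  3  1  0  3
2  0  3  1  0  1
2  2  1  0  1  2
2  3  2  0  3  1
5) 2  2  3  1  0  3
2  0  3  1  0  1
2  3  1  0  1  2
2  3  2  0  3  1
6) 2  2  3  1  0  3
2  1  3  1  0  1
3  1  2  0  1  2
3  0  3  0  3  1
7) 2  2  3  1  0  3
2  1  3  1  0  1
3  2  2  0  1  2
3  0  3  0  3  1
8) 2  2  3  1  0  3
2  1  3  1  0  1
3  3  2  0  1  2
3  0  3  0  3  1
9) 2  2  3  1  0  3
3  2  3  1  0  1
1  1  3  0  1  2
0  2  3  0  3  1
10) 2  2  3  1  0  3
3  2  3  1  0  1
1  2  3  0  1  2
0  2  3  0  3  1
11) 2  2  3  1  0  3
3  2  3  1  0  1
1  3  3  0  1  2
0  2  3  0  3  1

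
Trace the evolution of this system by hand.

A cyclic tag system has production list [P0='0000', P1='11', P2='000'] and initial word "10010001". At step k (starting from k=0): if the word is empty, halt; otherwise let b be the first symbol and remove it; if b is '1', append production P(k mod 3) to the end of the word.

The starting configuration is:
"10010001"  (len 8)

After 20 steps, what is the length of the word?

9

0) "10010001"  (len 8)
1) "00100010000"  (len 11)
2) "0100010000"  (len 10)
3) "100010000"  (len 9)
4) "000100000000"  (len 12)
5) "00100000000"  (len 11)
6) "0100000000"  (len 10)
7) "100000000"  (len 9)
8) "0000000011"  (len 10)
9) "000000011"  (len 9)
10) "00000011"  (len 8)
11) "0000011"  (len 7)
12) "000011"  (len 6)
13) "00011"  (len 5)
14) "0011"  (len 4)
15) "011"  (len 3)
16) "11"  (len 2)
17) "111"  (len 3)
18) "11000"  (len 5)
19) "10000000"  (len 8)
20) "000000011"  (len 9)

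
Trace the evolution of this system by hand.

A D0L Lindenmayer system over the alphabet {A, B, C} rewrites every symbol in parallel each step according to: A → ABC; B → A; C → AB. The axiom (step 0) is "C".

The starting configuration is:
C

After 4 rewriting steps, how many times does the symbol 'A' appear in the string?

step 0: C
step 1: AB
step 2: ABCA
step 3: ABCAABABC
step 4: ABCAABABCABCAABCAAB

9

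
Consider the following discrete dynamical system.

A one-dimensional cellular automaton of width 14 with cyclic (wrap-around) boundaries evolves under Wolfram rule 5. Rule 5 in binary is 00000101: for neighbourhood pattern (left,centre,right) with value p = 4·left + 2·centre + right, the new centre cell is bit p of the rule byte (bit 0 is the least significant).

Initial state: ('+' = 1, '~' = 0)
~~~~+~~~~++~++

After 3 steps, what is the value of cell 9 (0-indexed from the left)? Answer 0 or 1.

0

gen 0: ~~~~+~~~~++~++
gen 1: ~++~+~++~~~~~~
gen 2: ~~~~+~~~~+++++
gen 3: ~++~+~++~~~~~~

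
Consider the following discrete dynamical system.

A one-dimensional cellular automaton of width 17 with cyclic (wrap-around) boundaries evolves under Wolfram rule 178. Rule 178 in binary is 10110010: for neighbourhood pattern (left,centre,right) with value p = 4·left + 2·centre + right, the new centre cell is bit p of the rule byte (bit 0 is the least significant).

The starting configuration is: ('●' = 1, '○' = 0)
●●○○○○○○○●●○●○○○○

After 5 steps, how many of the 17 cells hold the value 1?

7

gen 0: ●●○○○○○○○●●○●○○○○
gen 1: ○○●○○○○○●○○●○●○○●
gen 2: ●●○●○○○●○●●○●○●●○
gen 3: ○○●○●○●○●○○●○●○○●
gen 4: ●●○●○●○●○●●○●○●●○
gen 5: ○○●○●○●○●○○●○●○○●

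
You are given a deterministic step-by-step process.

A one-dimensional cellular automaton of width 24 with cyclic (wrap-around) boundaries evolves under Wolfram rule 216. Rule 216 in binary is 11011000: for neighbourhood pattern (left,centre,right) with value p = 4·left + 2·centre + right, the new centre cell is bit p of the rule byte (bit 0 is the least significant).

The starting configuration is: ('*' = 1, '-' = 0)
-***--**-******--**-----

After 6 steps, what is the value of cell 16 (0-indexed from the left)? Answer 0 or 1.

0

0) -***--**-******--**-----
1) -****-**-*******-***----
2) -****-**-*******-****---
3) -****-**-*******-*****--
4) -****-**-*******-******-
5) -****-**-*******-*******
6) -****-**-*******-*******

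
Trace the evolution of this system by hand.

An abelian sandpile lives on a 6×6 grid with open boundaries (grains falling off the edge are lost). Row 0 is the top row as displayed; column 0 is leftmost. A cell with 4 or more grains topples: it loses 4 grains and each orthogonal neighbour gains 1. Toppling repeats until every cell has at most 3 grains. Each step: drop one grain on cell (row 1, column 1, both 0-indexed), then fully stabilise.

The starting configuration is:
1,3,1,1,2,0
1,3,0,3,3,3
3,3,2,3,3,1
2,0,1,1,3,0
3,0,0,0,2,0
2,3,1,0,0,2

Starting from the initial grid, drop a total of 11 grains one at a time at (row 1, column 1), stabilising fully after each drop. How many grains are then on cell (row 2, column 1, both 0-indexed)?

0) 1,3,1,1,2,0
1,3,0,3,3,3
3,3,2,3,3,1
2,0,1,1,3,0
3,0,0,0,2,0
2,3,1,0,0,2
1) 2,0,2,1,2,0
3,2,1,3,3,3
0,1,3,3,3,1
3,1,1,1,3,0
3,0,0,0,2,0
2,3,1,0,0,2
2) 2,0,2,1,2,0
3,3,1,3,3,3
0,1,3,3,3,1
3,1,1,1,3,0
3,0,0,0,2,0
2,3,1,0,0,2
3) 3,1,2,1,2,0
0,1,2,3,3,3
1,2,3,3,3,1
3,1,1,1,3,0
3,0,0,0,2,0
2,3,1,0,0,2
4) 3,1,2,1,2,0
0,2,2,3,3,3
1,2,3,3,3,1
3,1,1,1,3,0
3,0,0,0,2,0
2,3,1,0,0,2
5) 3,1,2,1,2,0
0,3,2,3,3,3
1,2,3,3,3,1
3,1,1,1,3,0
3,0,0,0,2,0
2,3,1,0,0,2
6) 3,2,2,1,2,0
1,0,3,3,3,3
1,3,3,3,3,1
3,1,1,1,3,0
3,0,0,0,2,0
2,3,1,0,0,2
7) 3,2,2,1,2,0
1,1,3,3,3,3
1,3,3,3,3,1
3,1,1,1,3,0
3,0,0,0,2,0
2,3,1,0,0,2
8) 3,2,2,1,2,0
1,2,3,3,3,3
1,3,3,3,3,1
3,1,1,1,3,0
3,0,0,0,2,0
2,3,1,0,0,2
9) 3,2,2,1,2,0
1,3,3,3,3,3
1,3,3,3,3,1
3,1,1,1,3,0
3,0,0,0,2,0
2,3,1,0,0,2
10) 3,3,3,2,3,1
2,2,2,2,2,0
2,1,2,2,2,3
3,2,2,3,0,1
3,0,0,0,3,0
2,3,1,0,0,2
11) 3,3,3,2,3,1
2,3,2,2,2,0
2,1,2,2,2,3
3,2,2,3,0,1
3,0,0,0,3,0
2,3,1,0,0,2

1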